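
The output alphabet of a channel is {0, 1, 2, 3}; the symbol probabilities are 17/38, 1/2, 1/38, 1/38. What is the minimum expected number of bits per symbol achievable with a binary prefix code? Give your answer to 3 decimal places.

1.553 bits/symbol

Repeatedly combine the two least-probable nodes; the expected code length is the sum of the merged weights.
merge 1/38 + 1/38 → 1/19
merge 1/19 + 17/38 → 1/2
merge 1/2 + 1/2 → 1
L = 1/19 + 1/2 + 1 = 59/38 ≈ 1.553 bits/symbol.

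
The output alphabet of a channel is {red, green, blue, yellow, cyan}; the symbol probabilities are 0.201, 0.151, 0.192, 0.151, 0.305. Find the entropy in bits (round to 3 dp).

H = −Σ pᵢ log₂ pᵢ.
−0.201·log₂(0.201) = 0.4653
−0.151·log₂(0.151) = 0.4118
−0.192·log₂(0.192) = 0.4571
−0.151·log₂(0.151) = 0.4118
−0.305·log₂(0.305) = 0.5225
Sum ≈ 2.2685 → 2.269 bits.

2.269 bits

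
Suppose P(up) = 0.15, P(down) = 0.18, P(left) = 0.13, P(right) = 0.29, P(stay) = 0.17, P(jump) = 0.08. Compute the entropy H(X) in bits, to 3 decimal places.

H = −Σ pᵢ log₂ pᵢ.
−0.15·log₂(0.15) = 0.4105
−0.18·log₂(0.18) = 0.4453
−0.13·log₂(0.13) = 0.3826
−0.29·log₂(0.29) = 0.5179
−0.17·log₂(0.17) = 0.4346
−0.08·log₂(0.08) = 0.2915
Sum ≈ 2.4825 → 2.482 bits.

2.482 bits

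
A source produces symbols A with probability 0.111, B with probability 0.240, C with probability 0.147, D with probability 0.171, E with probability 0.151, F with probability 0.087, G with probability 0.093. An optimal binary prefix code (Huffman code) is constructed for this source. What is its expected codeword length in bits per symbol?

Repeatedly combine the two least-probable nodes; the expected code length is the sum of the merged weights.
merge 87/1000 + 93/1000 → 9/50
merge 111/1000 + 147/1000 → 129/500
merge 151/1000 + 171/1000 → 161/500
merge 9/50 + 6/25 → 21/50
merge 129/500 + 161/500 → 29/50
merge 21/50 + 29/50 → 1
L = 9/50 + 129/500 + 161/500 + 21/50 + 29/50 + 1 = 69/25 = 2.76 bits/symbol.

2.76 bits/symbol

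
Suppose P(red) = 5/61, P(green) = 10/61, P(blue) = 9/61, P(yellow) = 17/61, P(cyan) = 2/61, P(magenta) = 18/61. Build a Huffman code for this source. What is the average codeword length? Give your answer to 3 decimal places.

Repeatedly combine the two least-probable nodes; the expected code length is the sum of the merged weights.
merge 2/61 + 5/61 → 7/61
merge 7/61 + 9/61 → 16/61
merge 10/61 + 16/61 → 26/61
merge 17/61 + 18/61 → 35/61
merge 26/61 + 35/61 → 1
L = 7/61 + 16/61 + 26/61 + 35/61 + 1 = 145/61 ≈ 2.377 bits/symbol.

2.377 bits/symbol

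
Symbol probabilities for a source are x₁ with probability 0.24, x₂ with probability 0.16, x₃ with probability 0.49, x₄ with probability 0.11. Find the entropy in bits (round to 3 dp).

H = −Σ pᵢ log₂ pᵢ.
−0.24·log₂(0.24) = 0.4941
−0.16·log₂(0.16) = 0.4230
−0.49·log₂(0.49) = 0.5043
−0.11·log₂(0.11) = 0.3503
Sum ≈ 1.7717 → 1.772 bits.

1.772 bits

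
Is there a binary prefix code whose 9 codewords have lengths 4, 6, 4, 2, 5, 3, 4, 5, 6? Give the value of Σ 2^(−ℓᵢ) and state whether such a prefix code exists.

0.65625; yes

With common denominator 2^6 = 64: Σ 2^(−ℓᵢ) = 4/64 + 1/64 + 4/64 + 16/64 + 2/64 + 8/64 + 4/64 + 2/64 + 1/64 = 42/64 = 0.65625.
Kraft's inequality requires Σ ≤ 1; here Σ = 0.65625 ≤ 1, so such a prefix code exists.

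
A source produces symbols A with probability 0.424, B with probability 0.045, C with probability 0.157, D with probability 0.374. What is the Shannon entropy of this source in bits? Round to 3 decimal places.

H = −Σ pᵢ log₂ pᵢ.
−0.424·log₂(0.424) = 0.5249
−0.045·log₂(0.045) = 0.2013
−0.157·log₂(0.157) = 0.4194
−0.374·log₂(0.374) = 0.5307
Sum ≈ 1.6762 → 1.676 bits.

1.676 bits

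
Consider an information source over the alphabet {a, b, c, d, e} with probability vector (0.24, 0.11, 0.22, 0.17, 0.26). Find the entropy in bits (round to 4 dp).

H = −Σ pᵢ log₂ pᵢ.
−0.24·log₂(0.24) = 0.4941
−0.11·log₂(0.11) = 0.3503
−0.22·log₂(0.22) = 0.4806
−0.17·log₂(0.17) = 0.4346
−0.26·log₂(0.26) = 0.5053
Sum ≈ 2.2649 → 2.2649 bits.

2.2649 bits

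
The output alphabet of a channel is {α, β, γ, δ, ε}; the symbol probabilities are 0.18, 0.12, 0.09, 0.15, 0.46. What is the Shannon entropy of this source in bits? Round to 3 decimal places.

2.051 bits

H = −Σ pᵢ log₂ pᵢ.
−0.18·log₂(0.18) = 0.4453
−0.12·log₂(0.12) = 0.3671
−0.09·log₂(0.09) = 0.3127
−0.15·log₂(0.15) = 0.4105
−0.46·log₂(0.46) = 0.5153
Sum ≈ 2.0509 → 2.051 bits.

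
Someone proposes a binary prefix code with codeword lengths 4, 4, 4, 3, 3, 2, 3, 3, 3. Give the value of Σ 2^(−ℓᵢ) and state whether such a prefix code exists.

With common denominator 2^4 = 16: Σ 2^(−ℓᵢ) = 1/16 + 1/16 + 1/16 + 2/16 + 2/16 + 4/16 + 2/16 + 2/16 + 2/16 = 17/16 = 1.0625.
Kraft's inequality requires Σ ≤ 1; here Σ = 1.0625 > 1, so no such prefix code exists.

1.0625; no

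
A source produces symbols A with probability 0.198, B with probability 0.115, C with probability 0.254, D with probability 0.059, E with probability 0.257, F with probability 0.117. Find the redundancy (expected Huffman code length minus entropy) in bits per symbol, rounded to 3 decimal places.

Entropy H = −Σ p log₂ p ≈ 2.4305 bits.
Huffman merges: 59/1000+23/200→87/500; 117/1000+87/500→291/1000; 99/500+127/500→113/250; 257/1000+291/1000→137/250; 113/250+137/250→1. L = 493/200 ≈ 2.4650.
L − H = 2.4650 − 2.4305 = 0.035 bits.

0.035 bits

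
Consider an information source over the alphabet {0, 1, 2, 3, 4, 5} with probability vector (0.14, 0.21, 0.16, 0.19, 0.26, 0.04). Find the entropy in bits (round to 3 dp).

2.439 bits

H = −Σ pᵢ log₂ pᵢ.
−0.14·log₂(0.14) = 0.3971
−0.21·log₂(0.21) = 0.4728
−0.16·log₂(0.16) = 0.4230
−0.19·log₂(0.19) = 0.4552
−0.26·log₂(0.26) = 0.5053
−0.04·log₂(0.04) = 0.1858
Sum ≈ 2.4392 → 2.439 bits.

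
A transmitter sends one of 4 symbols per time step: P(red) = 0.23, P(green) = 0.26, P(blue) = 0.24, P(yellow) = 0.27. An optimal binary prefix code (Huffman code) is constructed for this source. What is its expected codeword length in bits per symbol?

2 bits/symbol

Repeatedly combine the two least-probable nodes; the expected code length is the sum of the merged weights.
merge 23/100 + 6/25 → 47/100
merge 13/50 + 27/100 → 53/100
merge 47/100 + 53/100 → 1
L = 47/100 + 53/100 + 1 = 2 bits/symbol.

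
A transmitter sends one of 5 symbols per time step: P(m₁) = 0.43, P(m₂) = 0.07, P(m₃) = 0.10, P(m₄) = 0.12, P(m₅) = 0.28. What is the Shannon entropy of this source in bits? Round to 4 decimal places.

2.0056 bits

H = −Σ pᵢ log₂ pᵢ.
−0.43·log₂(0.43) = 0.5236
−0.07·log₂(0.07) = 0.2686
−0.10·log₂(0.10) = 0.3322
−0.12·log₂(0.12) = 0.3671
−0.28·log₂(0.28) = 0.5142
Sum ≈ 2.0056 → 2.0056 bits.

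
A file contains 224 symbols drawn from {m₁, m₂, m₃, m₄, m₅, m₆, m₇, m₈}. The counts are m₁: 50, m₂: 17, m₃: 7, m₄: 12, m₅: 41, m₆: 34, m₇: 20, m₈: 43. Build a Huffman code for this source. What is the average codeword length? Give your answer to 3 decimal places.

Probabilities are the counts divided by 224.
Repeatedly combine the two least-probable nodes; the expected code length is the sum of the merged weights.
merge 1/32 + 3/56 → 19/224
merge 17/224 + 19/224 → 9/56
merge 5/56 + 17/112 → 27/112
merge 9/56 + 41/224 → 11/32
merge 43/224 + 25/112 → 93/224
merge 27/112 + 11/32 → 131/224
merge 93/224 + 131/224 → 1
L = 19/224 + 9/56 + 27/112 + 11/32 + 93/224 + 131/224 + 1 = 317/112 ≈ 2.830 bits/symbol.

2.830 bits/symbol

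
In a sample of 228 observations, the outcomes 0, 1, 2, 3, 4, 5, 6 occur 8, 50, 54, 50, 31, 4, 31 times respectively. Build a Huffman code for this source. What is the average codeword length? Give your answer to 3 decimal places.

2.566 bits/symbol

Probabilities are the counts divided by 228.
Repeatedly combine the two least-probable nodes; the expected code length is the sum of the merged weights.
merge 1/57 + 2/57 → 1/19
merge 1/19 + 31/228 → 43/228
merge 31/228 + 43/228 → 37/114
merge 25/114 + 25/114 → 25/57
merge 9/38 + 37/114 → 32/57
merge 25/57 + 32/57 → 1
L = 1/19 + 43/228 + 37/114 + 25/57 + 32/57 + 1 = 195/76 ≈ 2.566 bits/symbol.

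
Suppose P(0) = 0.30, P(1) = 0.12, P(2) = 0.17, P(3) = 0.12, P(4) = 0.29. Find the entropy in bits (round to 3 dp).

2.208 bits

H = −Σ pᵢ log₂ pᵢ.
−0.30·log₂(0.30) = 0.5211
−0.12·log₂(0.12) = 0.3671
−0.17·log₂(0.17) = 0.4346
−0.12·log₂(0.12) = 0.3671
−0.29·log₂(0.29) = 0.5179
Sum ≈ 2.2077 → 2.208 bits.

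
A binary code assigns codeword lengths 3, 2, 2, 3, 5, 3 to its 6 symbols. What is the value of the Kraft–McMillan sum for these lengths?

With common denominator 2^5 = 32: Σ 2^(−ℓᵢ) = 4/32 + 8/32 + 8/32 + 4/32 + 1/32 + 4/32 = 29/32 = 0.90625.

0.90625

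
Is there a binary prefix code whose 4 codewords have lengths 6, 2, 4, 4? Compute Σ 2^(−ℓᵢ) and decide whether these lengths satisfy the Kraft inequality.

0.390625; yes

With common denominator 2^6 = 64: Σ 2^(−ℓᵢ) = 1/64 + 16/64 + 4/64 + 4/64 = 25/64 = 0.390625.
Kraft's inequality requires Σ ≤ 1; here Σ = 0.390625 ≤ 1, so such a prefix code exists.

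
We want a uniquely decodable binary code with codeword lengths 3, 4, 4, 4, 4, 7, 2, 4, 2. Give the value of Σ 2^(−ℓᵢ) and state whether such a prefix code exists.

With common denominator 2^7 = 128: Σ 2^(−ℓᵢ) = 16/128 + 8/128 + 8/128 + 8/128 + 8/128 + 1/128 + 32/128 + 8/128 + 32/128 = 121/128 = 0.9453125.
Kraft's inequality requires Σ ≤ 1; here Σ = 0.9453125 ≤ 1, so such a prefix code exists.

0.9453125; yes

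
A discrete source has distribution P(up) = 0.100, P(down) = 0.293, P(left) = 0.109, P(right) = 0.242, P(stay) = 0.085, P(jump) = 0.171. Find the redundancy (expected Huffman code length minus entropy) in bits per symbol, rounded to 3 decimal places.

Entropy H = −Σ p log₂ p ≈ 2.4330 bits.
Huffman merges: 17/200+1/10→37/200; 109/1000+171/1000→7/25; 37/200+121/500→427/1000; 7/25+293/1000→573/1000; 427/1000+573/1000→1. L = 493/200 ≈ 2.4650.
L − H = 2.4650 − 2.4330 = 0.032 bits.

0.032 bits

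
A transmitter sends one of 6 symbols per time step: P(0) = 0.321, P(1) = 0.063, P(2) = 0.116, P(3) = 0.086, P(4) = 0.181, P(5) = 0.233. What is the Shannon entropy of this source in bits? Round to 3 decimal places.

H = −Σ pᵢ log₂ pᵢ.
−0.321·log₂(0.321) = 0.5262
−0.063·log₂(0.063) = 0.2513
−0.116·log₂(0.116) = 0.3605
−0.086·log₂(0.086) = 0.3044
−0.181·log₂(0.181) = 0.4463
−0.233·log₂(0.233) = 0.4897
Sum ≈ 2.3784 → 2.378 bits.

2.378 bits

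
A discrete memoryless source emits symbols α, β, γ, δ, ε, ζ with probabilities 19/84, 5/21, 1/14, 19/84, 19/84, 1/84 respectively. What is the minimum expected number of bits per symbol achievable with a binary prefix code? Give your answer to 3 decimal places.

2.393 bits/symbol

Repeatedly combine the two least-probable nodes; the expected code length is the sum of the merged weights.
merge 1/84 + 1/14 → 1/12
merge 1/12 + 19/84 → 13/42
merge 19/84 + 19/84 → 19/42
merge 5/21 + 13/42 → 23/42
merge 19/42 + 23/42 → 1
L = 1/12 + 13/42 + 19/42 + 23/42 + 1 = 67/28 ≈ 2.393 bits/symbol.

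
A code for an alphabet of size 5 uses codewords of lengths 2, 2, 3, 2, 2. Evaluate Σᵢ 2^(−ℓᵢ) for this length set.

1.125

With common denominator 2^3 = 8: Σ 2^(−ℓᵢ) = 2/8 + 2/8 + 1/8 + 2/8 + 2/8 = 9/8 = 1.125.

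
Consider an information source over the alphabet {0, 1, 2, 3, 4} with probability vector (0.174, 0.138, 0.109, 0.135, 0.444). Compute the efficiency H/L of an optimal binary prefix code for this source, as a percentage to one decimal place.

Entropy H = −Σ p log₂ p ≈ 2.0919 bits.
Huffman merges: 109/1000+27/200→61/250; 69/500+87/500→39/125; 61/250+39/125→139/250; 111/250+139/250→1. L = 264/125 ≈ 2.1120.
Efficiency = H/L = 2.0919/2.1120 = 99.0%.

99.0%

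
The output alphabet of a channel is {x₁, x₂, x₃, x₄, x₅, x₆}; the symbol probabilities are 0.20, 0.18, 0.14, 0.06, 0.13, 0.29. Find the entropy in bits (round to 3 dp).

2.451 bits

H = −Σ pᵢ log₂ pᵢ.
−0.20·log₂(0.20) = 0.4644
−0.18·log₂(0.18) = 0.4453
−0.14·log₂(0.14) = 0.3971
−0.06·log₂(0.06) = 0.2435
−0.13·log₂(0.13) = 0.3826
−0.29·log₂(0.29) = 0.5179
Sum ≈ 2.4509 → 2.451 bits.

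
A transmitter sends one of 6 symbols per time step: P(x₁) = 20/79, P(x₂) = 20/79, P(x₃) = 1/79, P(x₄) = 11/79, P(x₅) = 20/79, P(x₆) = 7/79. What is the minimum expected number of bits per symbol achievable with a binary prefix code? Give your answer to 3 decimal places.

Repeatedly combine the two least-probable nodes; the expected code length is the sum of the merged weights.
merge 1/79 + 7/79 → 8/79
merge 8/79 + 11/79 → 19/79
merge 19/79 + 20/79 → 39/79
merge 20/79 + 20/79 → 40/79
merge 39/79 + 40/79 → 1
L = 8/79 + 19/79 + 39/79 + 40/79 + 1 = 185/79 ≈ 2.342 bits/symbol.

2.342 bits/symbol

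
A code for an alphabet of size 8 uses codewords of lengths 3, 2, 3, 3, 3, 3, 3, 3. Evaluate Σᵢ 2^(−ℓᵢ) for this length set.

With common denominator 2^3 = 8: Σ 2^(−ℓᵢ) = 1/8 + 2/8 + 1/8 + 1/8 + 1/8 + 1/8 + 1/8 + 1/8 = 9/8 = 1.125.

1.125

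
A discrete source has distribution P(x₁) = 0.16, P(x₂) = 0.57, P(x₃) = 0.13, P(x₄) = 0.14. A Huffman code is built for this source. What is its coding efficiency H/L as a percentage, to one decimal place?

Entropy H = −Σ p log₂ p ≈ 1.6650 bits.
Huffman merges: 13/100+7/50→27/100; 4/25+27/100→43/100; 43/100+57/100→1. L = 17/10 ≈ 1.7000.
Efficiency = H/L = 1.6650/1.7000 = 97.9%.

97.9%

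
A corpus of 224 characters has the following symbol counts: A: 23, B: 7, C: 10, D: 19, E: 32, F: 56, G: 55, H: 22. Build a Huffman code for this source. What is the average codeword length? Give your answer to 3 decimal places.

2.741 bits/symbol

Probabilities are the counts divided by 224.
Repeatedly combine the two least-probable nodes; the expected code length is the sum of the merged weights.
merge 1/32 + 5/112 → 17/224
merge 17/224 + 19/224 → 9/56
merge 11/112 + 23/224 → 45/224
merge 1/7 + 9/56 → 17/56
merge 45/224 + 55/224 → 25/56
merge 1/4 + 17/56 → 31/56
merge 25/56 + 31/56 → 1
L = 17/224 + 9/56 + 45/224 + 17/56 + 25/56 + 31/56 + 1 = 307/112 ≈ 2.741 bits/symbol.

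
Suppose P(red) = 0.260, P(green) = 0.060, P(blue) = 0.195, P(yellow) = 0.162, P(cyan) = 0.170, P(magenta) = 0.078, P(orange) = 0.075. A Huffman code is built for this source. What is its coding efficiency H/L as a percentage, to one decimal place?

98.4%

Entropy H = −Σ p log₂ p ≈ 2.6361 bits.
Huffman merges: 3/50+3/40→27/200; 39/500+27/200→213/1000; 81/500+17/100→83/250; 39/200+213/1000→51/125; 13/50+83/250→74/125; 51/125+74/125→1. L = 67/25 ≈ 2.6800.
Efficiency = H/L = 2.6361/2.6800 = 98.4%.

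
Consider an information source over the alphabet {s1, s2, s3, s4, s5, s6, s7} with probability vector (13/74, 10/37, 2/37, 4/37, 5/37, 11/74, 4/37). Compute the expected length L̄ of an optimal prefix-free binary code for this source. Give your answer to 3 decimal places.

2.716 bits/symbol

Repeatedly combine the two least-probable nodes; the expected code length is the sum of the merged weights.
merge 2/37 + 4/37 → 6/37
merge 4/37 + 5/37 → 9/37
merge 11/74 + 6/37 → 23/74
merge 13/74 + 9/37 → 31/74
merge 10/37 + 23/74 → 43/74
merge 31/74 + 43/74 → 1
L = 6/37 + 9/37 + 23/74 + 31/74 + 43/74 + 1 = 201/74 ≈ 2.716 bits/symbol.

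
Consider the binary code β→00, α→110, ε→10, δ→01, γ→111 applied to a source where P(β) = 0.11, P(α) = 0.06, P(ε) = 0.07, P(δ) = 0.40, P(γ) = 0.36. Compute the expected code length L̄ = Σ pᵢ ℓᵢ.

2.42 bits/symbol

L̄ = Σ pᵢ·ℓᵢ = 0.11·2 + 0.06·3 + 0.07·2 + 0.40·2 + 0.36·3 = 2.42 bits/symbol.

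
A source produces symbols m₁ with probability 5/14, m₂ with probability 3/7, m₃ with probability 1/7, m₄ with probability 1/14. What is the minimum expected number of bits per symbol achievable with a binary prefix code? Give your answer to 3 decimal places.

1.786 bits/symbol

Repeatedly combine the two least-probable nodes; the expected code length is the sum of the merged weights.
merge 1/14 + 1/7 → 3/14
merge 3/14 + 5/14 → 4/7
merge 3/7 + 4/7 → 1
L = 3/14 + 4/7 + 1 = 25/14 ≈ 1.786 bits/symbol.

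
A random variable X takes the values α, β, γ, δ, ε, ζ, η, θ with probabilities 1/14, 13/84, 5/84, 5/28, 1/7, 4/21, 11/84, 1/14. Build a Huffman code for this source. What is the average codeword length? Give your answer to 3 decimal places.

Repeatedly combine the two least-probable nodes; the expected code length is the sum of the merged weights.
merge 5/84 + 1/14 → 11/84
merge 1/14 + 11/84 → 17/84
merge 11/84 + 1/7 → 23/84
merge 13/84 + 5/28 → 1/3
merge 4/21 + 17/84 → 11/28
merge 23/84 + 1/3 → 17/28
merge 11/28 + 17/28 → 1
L = 11/84 + 17/84 + 23/84 + 1/3 + 11/28 + 17/28 + 1 = 247/84 ≈ 2.940 bits/symbol.

2.940 bits/symbol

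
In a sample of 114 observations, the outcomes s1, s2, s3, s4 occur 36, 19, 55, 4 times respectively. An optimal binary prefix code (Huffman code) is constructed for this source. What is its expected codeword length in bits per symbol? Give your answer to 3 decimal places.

Probabilities are the counts divided by 114.
Repeatedly combine the two least-probable nodes; the expected code length is the sum of the merged weights.
merge 2/57 + 1/6 → 23/114
merge 23/114 + 6/19 → 59/114
merge 55/114 + 59/114 → 1
L = 23/114 + 59/114 + 1 = 98/57 ≈ 1.719 bits/symbol.

1.719 bits/symbol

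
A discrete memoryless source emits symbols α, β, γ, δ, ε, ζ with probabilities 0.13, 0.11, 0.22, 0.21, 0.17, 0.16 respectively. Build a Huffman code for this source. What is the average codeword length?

Repeatedly combine the two least-probable nodes; the expected code length is the sum of the merged weights.
merge 11/100 + 13/100 → 6/25
merge 4/25 + 17/100 → 33/100
merge 21/100 + 11/50 → 43/100
merge 6/25 + 33/100 → 57/100
merge 43/100 + 57/100 → 1
L = 6/25 + 33/100 + 43/100 + 57/100 + 1 = 257/100 = 2.57 bits/symbol.

2.57 bits/symbol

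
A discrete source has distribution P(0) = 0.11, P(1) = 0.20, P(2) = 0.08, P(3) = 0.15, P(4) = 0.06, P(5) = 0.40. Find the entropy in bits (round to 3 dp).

2.289 bits

H = −Σ pᵢ log₂ pᵢ.
−0.11·log₂(0.11) = 0.3503
−0.20·log₂(0.20) = 0.4644
−0.08·log₂(0.08) = 0.2915
−0.15·log₂(0.15) = 0.4105
−0.06·log₂(0.06) = 0.2435
−0.40·log₂(0.40) = 0.5288
Sum ≈ 2.2890 → 2.289 bits.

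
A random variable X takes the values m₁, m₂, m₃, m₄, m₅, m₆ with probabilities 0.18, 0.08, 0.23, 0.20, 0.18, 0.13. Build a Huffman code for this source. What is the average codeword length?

Repeatedly combine the two least-probable nodes; the expected code length is the sum of the merged weights.
merge 2/25 + 13/100 → 21/100
merge 9/50 + 9/50 → 9/25
merge 1/5 + 21/100 → 41/100
merge 23/100 + 9/25 → 59/100
merge 41/100 + 59/100 → 1
L = 21/100 + 9/25 + 41/100 + 59/100 + 1 = 257/100 = 2.57 bits/symbol.

2.57 bits/symbol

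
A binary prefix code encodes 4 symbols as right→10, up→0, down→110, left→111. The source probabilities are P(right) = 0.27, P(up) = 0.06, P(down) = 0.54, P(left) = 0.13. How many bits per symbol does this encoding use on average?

L̄ = Σ pᵢ·ℓᵢ = 0.27·2 + 0.06·1 + 0.54·3 + 0.13·3 = 2.61 bits/symbol.

2.61 bits/symbol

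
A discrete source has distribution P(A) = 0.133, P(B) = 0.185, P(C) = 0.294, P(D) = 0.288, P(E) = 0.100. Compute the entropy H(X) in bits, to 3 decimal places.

2.206 bits

H = −Σ pᵢ log₂ pᵢ.
−0.133·log₂(0.133) = 0.3871
−0.185·log₂(0.185) = 0.4504
−0.294·log₂(0.294) = 0.5192
−0.288·log₂(0.288) = 0.5172
−0.100·log₂(0.100) = 0.3322
Sum ≈ 2.2061 → 2.206 bits.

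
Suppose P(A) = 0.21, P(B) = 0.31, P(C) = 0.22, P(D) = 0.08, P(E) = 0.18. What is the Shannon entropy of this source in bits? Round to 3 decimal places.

2.214 bits

H = −Σ pᵢ log₂ pᵢ.
−0.21·log₂(0.21) = 0.4728
−0.31·log₂(0.31) = 0.5238
−0.22·log₂(0.22) = 0.4806
−0.08·log₂(0.08) = 0.2915
−0.18·log₂(0.18) = 0.4453
Sum ≈ 2.2140 → 2.214 bits.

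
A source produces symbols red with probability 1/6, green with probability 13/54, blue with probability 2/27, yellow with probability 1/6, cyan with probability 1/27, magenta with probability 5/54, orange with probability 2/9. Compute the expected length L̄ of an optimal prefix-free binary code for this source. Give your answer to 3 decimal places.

Repeatedly combine the two least-probable nodes; the expected code length is the sum of the merged weights.
merge 1/27 + 2/27 → 1/9
merge 5/54 + 1/9 → 11/54
merge 1/6 + 1/6 → 1/3
merge 11/54 + 2/9 → 23/54
merge 13/54 + 1/3 → 31/54
merge 23/54 + 31/54 → 1
L = 1/9 + 11/54 + 1/3 + 23/54 + 31/54 + 1 = 143/54 ≈ 2.648 bits/symbol.

2.648 bits/symbol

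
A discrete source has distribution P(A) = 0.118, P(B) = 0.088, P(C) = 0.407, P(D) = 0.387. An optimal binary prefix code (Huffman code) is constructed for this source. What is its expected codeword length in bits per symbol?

1.799 bits/symbol

Repeatedly combine the two least-probable nodes; the expected code length is the sum of the merged weights.
merge 11/125 + 59/500 → 103/500
merge 103/500 + 387/1000 → 593/1000
merge 407/1000 + 593/1000 → 1
L = 103/500 + 593/1000 + 1 = 1799/1000 = 1.799 bits/symbol.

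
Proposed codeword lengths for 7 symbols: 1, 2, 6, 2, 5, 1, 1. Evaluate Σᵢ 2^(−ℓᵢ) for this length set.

2.046875

With common denominator 2^6 = 64: Σ 2^(−ℓᵢ) = 32/64 + 16/64 + 1/64 + 16/64 + 2/64 + 32/64 + 32/64 = 131/64 = 2.046875.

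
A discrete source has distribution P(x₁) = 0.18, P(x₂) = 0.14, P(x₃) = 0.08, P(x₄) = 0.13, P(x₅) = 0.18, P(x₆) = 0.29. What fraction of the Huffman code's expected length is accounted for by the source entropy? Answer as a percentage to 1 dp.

98.0%

Entropy H = −Σ p log₂ p ≈ 2.4798 bits.
Huffman merges: 2/25+13/100→21/100; 7/50+9/50→8/25; 9/50+21/100→39/100; 29/100+8/25→61/100; 39/100+61/100→1. L = 253/100 ≈ 2.5300.
Efficiency = H/L = 2.4798/2.5300 = 98.0%.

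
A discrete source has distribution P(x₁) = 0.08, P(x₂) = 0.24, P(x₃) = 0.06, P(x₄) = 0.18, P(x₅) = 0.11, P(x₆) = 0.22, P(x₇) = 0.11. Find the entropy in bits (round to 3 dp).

H = −Σ pᵢ log₂ pᵢ.
−0.08·log₂(0.08) = 0.2915
−0.24·log₂(0.24) = 0.4941
−0.06·log₂(0.06) = 0.2435
−0.18·log₂(0.18) = 0.4453
−0.11·log₂(0.11) = 0.3503
−0.22·log₂(0.22) = 0.4806
−0.11·log₂(0.11) = 0.3503
Sum ≈ 2.6556 → 2.656 bits.

2.656 bits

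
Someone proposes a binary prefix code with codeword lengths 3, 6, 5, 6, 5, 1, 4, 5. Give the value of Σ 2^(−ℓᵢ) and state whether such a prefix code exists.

0.8125; yes

With common denominator 2^6 = 64: Σ 2^(−ℓᵢ) = 8/64 + 1/64 + 2/64 + 1/64 + 2/64 + 32/64 + 4/64 + 2/64 = 52/64 = 0.8125.
Kraft's inequality requires Σ ≤ 1; here Σ = 0.8125 ≤ 1, so such a prefix code exists.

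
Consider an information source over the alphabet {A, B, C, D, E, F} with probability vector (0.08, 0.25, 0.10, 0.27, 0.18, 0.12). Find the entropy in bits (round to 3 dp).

H = −Σ pᵢ log₂ pᵢ.
−0.08·log₂(0.08) = 0.2915
−0.25·log₂(0.25) = 0.5000
−0.10·log₂(0.10) = 0.3322
−0.27·log₂(0.27) = 0.5100
−0.18·log₂(0.18) = 0.4453
−0.12·log₂(0.12) = 0.3671
Sum ≈ 2.4461 → 2.446 bits.

2.446 bits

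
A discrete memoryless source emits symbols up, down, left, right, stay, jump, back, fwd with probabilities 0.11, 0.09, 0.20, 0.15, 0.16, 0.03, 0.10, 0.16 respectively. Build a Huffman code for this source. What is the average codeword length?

2.92 bits/symbol

Repeatedly combine the two least-probable nodes; the expected code length is the sum of the merged weights.
merge 3/100 + 9/100 → 3/25
merge 1/10 + 11/100 → 21/100
merge 3/25 + 3/20 → 27/100
merge 4/25 + 4/25 → 8/25
merge 1/5 + 21/100 → 41/100
merge 27/100 + 8/25 → 59/100
merge 41/100 + 59/100 → 1
L = 3/25 + 21/100 + 27/100 + 8/25 + 41/100 + 59/100 + 1 = 73/25 = 2.92 bits/symbol.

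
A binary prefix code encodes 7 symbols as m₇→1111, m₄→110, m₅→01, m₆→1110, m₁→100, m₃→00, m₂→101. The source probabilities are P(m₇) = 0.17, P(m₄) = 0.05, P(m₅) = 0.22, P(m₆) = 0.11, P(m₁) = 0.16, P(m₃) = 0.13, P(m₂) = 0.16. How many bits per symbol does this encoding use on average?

2.93 bits/symbol

L̄ = Σ pᵢ·ℓᵢ = 0.17·4 + 0.05·3 + 0.22·2 + 0.11·4 + 0.16·3 + 0.13·2 + 0.16·3 = 2.93 bits/symbol.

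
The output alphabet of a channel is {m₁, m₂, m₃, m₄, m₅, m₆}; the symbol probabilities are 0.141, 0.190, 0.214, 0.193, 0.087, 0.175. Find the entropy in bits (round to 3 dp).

2.534 bits

H = −Σ pᵢ log₂ pᵢ.
−0.141·log₂(0.141) = 0.3985
−0.190·log₂(0.190) = 0.4552
−0.214·log₂(0.214) = 0.4760
−0.193·log₂(0.193) = 0.4581
−0.087·log₂(0.087) = 0.3065
−0.175·log₂(0.175) = 0.4401
Sum ≈ 2.5343 → 2.534 bits.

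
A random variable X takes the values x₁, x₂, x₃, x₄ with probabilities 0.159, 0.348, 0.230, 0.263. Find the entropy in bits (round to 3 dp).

H = −Σ pᵢ log₂ pᵢ.
−0.159·log₂(0.159) = 0.4218
−0.348·log₂(0.348) = 0.5299
−0.230·log₂(0.230) = 0.4877
−0.263·log₂(0.263) = 0.5068
Sum ≈ 1.9462 → 1.946 bits.

1.946 bits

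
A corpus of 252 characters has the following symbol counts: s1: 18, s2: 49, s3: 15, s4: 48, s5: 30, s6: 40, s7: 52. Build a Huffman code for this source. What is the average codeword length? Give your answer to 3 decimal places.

2.730 bits/symbol

Probabilities are the counts divided by 252.
Repeatedly combine the two least-probable nodes; the expected code length is the sum of the merged weights.
merge 5/84 + 1/14 → 11/84
merge 5/42 + 11/84 → 1/4
merge 10/63 + 4/21 → 22/63
merge 7/36 + 13/63 → 101/252
merge 1/4 + 22/63 → 151/252
merge 101/252 + 151/252 → 1
L = 11/84 + 1/4 + 22/63 + 101/252 + 151/252 + 1 = 172/63 ≈ 2.730 bits/symbol.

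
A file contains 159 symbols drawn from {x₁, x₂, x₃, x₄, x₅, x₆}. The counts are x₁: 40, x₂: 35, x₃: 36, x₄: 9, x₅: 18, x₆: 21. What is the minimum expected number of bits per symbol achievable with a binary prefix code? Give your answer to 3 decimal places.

Probabilities are the counts divided by 159.
Repeatedly combine the two least-probable nodes; the expected code length is the sum of the merged weights.
merge 3/53 + 6/53 → 9/53
merge 7/53 + 9/53 → 16/53
merge 35/159 + 12/53 → 71/159
merge 40/159 + 16/53 → 88/159
merge 71/159 + 88/159 → 1
L = 9/53 + 16/53 + 71/159 + 88/159 + 1 = 131/53 ≈ 2.472 bits/symbol.

2.472 bits/symbol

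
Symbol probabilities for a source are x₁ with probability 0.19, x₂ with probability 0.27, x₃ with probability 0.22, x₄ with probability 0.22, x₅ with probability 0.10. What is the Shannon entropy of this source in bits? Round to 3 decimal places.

H = −Σ pᵢ log₂ pᵢ.
−0.19·log₂(0.19) = 0.4552
−0.27·log₂(0.27) = 0.5100
−0.22·log₂(0.22) = 0.4806
−0.22·log₂(0.22) = 0.4806
−0.10·log₂(0.10) = 0.3322
Sum ≈ 2.2586 → 2.259 bits.

2.259 bits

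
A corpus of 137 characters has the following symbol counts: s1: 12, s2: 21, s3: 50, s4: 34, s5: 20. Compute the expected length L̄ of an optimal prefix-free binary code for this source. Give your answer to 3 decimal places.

2.234 bits/symbol

Probabilities are the counts divided by 137.
Repeatedly combine the two least-probable nodes; the expected code length is the sum of the merged weights.
merge 12/137 + 20/137 → 32/137
merge 21/137 + 32/137 → 53/137
merge 34/137 + 50/137 → 84/137
merge 53/137 + 84/137 → 1
L = 32/137 + 53/137 + 84/137 + 1 = 306/137 ≈ 2.234 bits/symbol.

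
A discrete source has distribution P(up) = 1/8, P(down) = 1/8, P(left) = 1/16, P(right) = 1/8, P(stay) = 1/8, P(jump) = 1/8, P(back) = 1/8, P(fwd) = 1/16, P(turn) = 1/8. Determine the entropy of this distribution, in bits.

Each probability is a power of 1/2, so log₂(1/p) is an integer.
H = Σ p·log₂(1/p) = 1/8·3 + 1/8·3 + 1/16·4 + 1/8·3 + 1/8·3 + 1/8·3 + 1/8·3 + 1/16·4 + 1/8·3 = 3.125 bits.

3.125 bits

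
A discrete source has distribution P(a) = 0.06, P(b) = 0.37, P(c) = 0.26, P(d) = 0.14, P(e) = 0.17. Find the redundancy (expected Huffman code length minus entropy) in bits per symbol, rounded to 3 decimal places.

0.089 bits

Entropy H = −Σ p log₂ p ≈ 2.1112 bits.
Huffman merges: 3/50+7/50→1/5; 17/100+1/5→37/100; 13/50+37/100→63/100; 37/100+63/100→1. L = 11/5 ≈ 2.2000.
L − H = 2.2000 − 2.1112 = 0.089 bits.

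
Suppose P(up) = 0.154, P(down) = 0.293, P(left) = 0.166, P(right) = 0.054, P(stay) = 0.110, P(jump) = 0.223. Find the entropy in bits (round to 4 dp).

2.4251 bits

H = −Σ pᵢ log₂ pᵢ.
−0.154·log₂(0.154) = 0.4156
−0.293·log₂(0.293) = 0.5189
−0.166·log₂(0.166) = 0.4301
−0.054·log₂(0.054) = 0.2274
−0.110·log₂(0.110) = 0.3503
−0.223·log₂(0.223) = 0.4828
Sum ≈ 2.4251 → 2.4251 bits.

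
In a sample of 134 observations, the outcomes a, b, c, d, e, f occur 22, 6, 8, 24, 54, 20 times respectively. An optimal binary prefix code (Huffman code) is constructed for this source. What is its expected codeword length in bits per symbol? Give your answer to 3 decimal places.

2.299 bits/symbol

Probabilities are the counts divided by 134.
Repeatedly combine the two least-probable nodes; the expected code length is the sum of the merged weights.
merge 3/67 + 4/67 → 7/67
merge 7/67 + 10/67 → 17/67
merge 11/67 + 12/67 → 23/67
merge 17/67 + 23/67 → 40/67
merge 27/67 + 40/67 → 1
L = 7/67 + 17/67 + 23/67 + 40/67 + 1 = 154/67 ≈ 2.299 bits/symbol.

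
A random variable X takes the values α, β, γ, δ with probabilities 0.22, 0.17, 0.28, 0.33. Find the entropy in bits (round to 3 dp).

1.957 bits

H = −Σ pᵢ log₂ pᵢ.
−0.22·log₂(0.22) = 0.4806
−0.17·log₂(0.17) = 0.4346
−0.28·log₂(0.28) = 0.5142
−0.33·log₂(0.33) = 0.5278
Sum ≈ 1.9572 → 1.957 bits.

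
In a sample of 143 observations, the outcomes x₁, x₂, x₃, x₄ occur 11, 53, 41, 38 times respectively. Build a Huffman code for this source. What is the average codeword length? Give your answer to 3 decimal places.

1.972 bits/symbol

Probabilities are the counts divided by 143.
Repeatedly combine the two least-probable nodes; the expected code length is the sum of the merged weights.
merge 1/13 + 38/143 → 49/143
merge 41/143 + 49/143 → 90/143
merge 53/143 + 90/143 → 1
L = 49/143 + 90/143 + 1 = 282/143 ≈ 1.972 bits/symbol.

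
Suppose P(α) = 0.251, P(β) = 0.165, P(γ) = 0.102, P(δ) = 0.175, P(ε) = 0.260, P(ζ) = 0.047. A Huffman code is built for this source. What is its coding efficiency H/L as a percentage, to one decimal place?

Entropy H = −Σ p log₂ p ≈ 2.4181 bits.
Huffman merges: 47/1000+51/500→149/1000; 149/1000+33/200→157/500; 7/40+251/1000→213/500; 13/50+157/500→287/500; 213/500+287/500→1. L = 2463/1000 ≈ 2.4630.
Efficiency = H/L = 2.4181/2.4630 = 98.2%.

98.2%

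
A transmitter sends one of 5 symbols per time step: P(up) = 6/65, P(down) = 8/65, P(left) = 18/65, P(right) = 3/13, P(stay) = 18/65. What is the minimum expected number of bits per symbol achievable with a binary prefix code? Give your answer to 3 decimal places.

2.215 bits/symbol

Repeatedly combine the two least-probable nodes; the expected code length is the sum of the merged weights.
merge 6/65 + 8/65 → 14/65
merge 14/65 + 3/13 → 29/65
merge 18/65 + 18/65 → 36/65
merge 29/65 + 36/65 → 1
L = 14/65 + 29/65 + 36/65 + 1 = 144/65 ≈ 2.215 bits/symbol.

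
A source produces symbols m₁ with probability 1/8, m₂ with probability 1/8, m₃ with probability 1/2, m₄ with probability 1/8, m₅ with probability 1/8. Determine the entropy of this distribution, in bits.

Each probability is a power of 1/2, so log₂(1/p) is an integer.
H = Σ p·log₂(1/p) = 1/8·3 + 1/8·3 + 1/2·1 + 1/8·3 + 1/8·3 = 2 bits.

2 bits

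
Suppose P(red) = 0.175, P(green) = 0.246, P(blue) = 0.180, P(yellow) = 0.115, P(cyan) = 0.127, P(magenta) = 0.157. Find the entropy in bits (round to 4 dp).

H = −Σ pᵢ log₂ pᵢ.
−0.175·log₂(0.175) = 0.4401
−0.246·log₂(0.246) = 0.4977
−0.180·log₂(0.180) = 0.4453
−0.115·log₂(0.115) = 0.3588
−0.127·log₂(0.127) = 0.3781
−0.157·log₂(0.157) = 0.4194
Sum ≈ 2.5394 → 2.5394 bits.

2.5394 bits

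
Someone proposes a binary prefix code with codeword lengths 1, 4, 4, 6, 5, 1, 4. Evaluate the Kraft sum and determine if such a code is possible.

With common denominator 2^6 = 64: Σ 2^(−ℓᵢ) = 32/64 + 4/64 + 4/64 + 1/64 + 2/64 + 32/64 + 4/64 = 79/64 = 1.234375.
Kraft's inequality requires Σ ≤ 1; here Σ = 1.234375 > 1, so no such prefix code exists.

1.234375; no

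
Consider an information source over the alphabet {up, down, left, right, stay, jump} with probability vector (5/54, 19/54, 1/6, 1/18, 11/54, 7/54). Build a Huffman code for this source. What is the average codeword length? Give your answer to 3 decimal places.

Repeatedly combine the two least-probable nodes; the expected code length is the sum of the merged weights.
merge 1/18 + 5/54 → 4/27
merge 7/54 + 4/27 → 5/18
merge 1/6 + 11/54 → 10/27
merge 5/18 + 19/54 → 17/27
merge 10/27 + 17/27 → 1
L = 4/27 + 5/18 + 10/27 + 17/27 + 1 = 131/54 ≈ 2.426 bits/symbol.

2.426 bits/symbol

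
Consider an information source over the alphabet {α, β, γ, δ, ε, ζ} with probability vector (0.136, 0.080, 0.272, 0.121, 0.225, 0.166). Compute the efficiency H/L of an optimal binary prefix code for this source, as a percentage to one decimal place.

99.0%

Entropy H = −Σ p log₂ p ≈ 2.4768 bits.
Huffman merges: 2/25+121/1000→201/1000; 17/125+83/500→151/500; 201/1000+9/40→213/500; 34/125+151/500→287/500; 213/500+287/500→1. L = 2503/1000 ≈ 2.5030.
Efficiency = H/L = 2.4768/2.5030 = 99.0%.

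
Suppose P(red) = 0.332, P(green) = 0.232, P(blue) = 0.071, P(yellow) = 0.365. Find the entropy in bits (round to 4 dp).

H = −Σ pᵢ log₂ pᵢ.
−0.332·log₂(0.332) = 0.5281
−0.232·log₂(0.232) = 0.4890
−0.071·log₂(0.071) = 0.2709
−0.365·log₂(0.365) = 0.5307
Sum ≈ 1.8188 → 1.8188 bits.

1.8188 bits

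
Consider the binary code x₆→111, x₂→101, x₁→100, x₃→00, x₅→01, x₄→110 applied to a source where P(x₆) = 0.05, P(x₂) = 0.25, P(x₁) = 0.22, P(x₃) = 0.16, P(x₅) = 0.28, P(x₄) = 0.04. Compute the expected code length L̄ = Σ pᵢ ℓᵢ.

2.56 bits/symbol

L̄ = Σ pᵢ·ℓᵢ = 0.05·3 + 0.25·3 + 0.22·3 + 0.16·2 + 0.28·2 + 0.04·3 = 2.56 bits/symbol.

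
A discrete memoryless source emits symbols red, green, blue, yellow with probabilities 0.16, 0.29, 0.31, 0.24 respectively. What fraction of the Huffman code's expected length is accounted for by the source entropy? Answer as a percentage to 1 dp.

Entropy H = −Σ p log₂ p ≈ 1.9588 bits.
Huffman merges: 4/25+6/25→2/5; 29/100+31/100→3/5; 2/5+3/5→1. L = 2 ≈ 2.0000.
Efficiency = H/L = 1.9588/2.0000 = 97.9%.

97.9%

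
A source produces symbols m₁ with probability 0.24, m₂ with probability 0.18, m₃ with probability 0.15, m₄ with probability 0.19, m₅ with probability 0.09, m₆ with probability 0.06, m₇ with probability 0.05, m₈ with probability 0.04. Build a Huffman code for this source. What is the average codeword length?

Repeatedly combine the two least-probable nodes; the expected code length is the sum of the merged weights.
merge 1/25 + 1/20 → 9/100
merge 3/50 + 9/100 → 3/20
merge 9/100 + 3/20 → 6/25
merge 3/20 + 9/50 → 33/100
merge 19/100 + 6/25 → 43/100
merge 6/25 + 33/100 → 57/100
merge 43/100 + 57/100 → 1
L = 9/100 + 3/20 + 6/25 + 33/100 + 43/100 + 57/100 + 1 = 281/100 = 2.81 bits/symbol.

2.81 bits/symbol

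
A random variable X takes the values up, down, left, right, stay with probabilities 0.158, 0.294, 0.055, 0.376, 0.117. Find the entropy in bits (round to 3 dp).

2.063 bits

H = −Σ pᵢ log₂ pᵢ.
−0.158·log₂(0.158) = 0.4206
−0.294·log₂(0.294) = 0.5192
−0.055·log₂(0.055) = 0.2301
−0.376·log₂(0.376) = 0.5306
−0.117·log₂(0.117) = 0.3622
Sum ≈ 2.0628 → 2.063 bits.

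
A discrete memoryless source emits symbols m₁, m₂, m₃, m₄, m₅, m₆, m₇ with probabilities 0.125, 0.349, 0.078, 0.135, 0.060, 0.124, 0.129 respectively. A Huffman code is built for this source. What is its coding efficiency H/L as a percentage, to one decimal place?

Entropy H = −Σ p log₂ p ≈ 2.5802 bits.
Huffman merges: 3/50+39/500→69/500; 31/250+1/8→249/1000; 129/1000+27/200→33/125; 69/500+249/1000→387/1000; 33/125+349/1000→613/1000; 387/1000+613/1000→1. L = 2651/1000 ≈ 2.6510.
Efficiency = H/L = 2.5802/2.6510 = 97.3%.

97.3%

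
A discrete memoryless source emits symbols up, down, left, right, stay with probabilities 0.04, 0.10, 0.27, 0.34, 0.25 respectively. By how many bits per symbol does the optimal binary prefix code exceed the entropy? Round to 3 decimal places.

0.083 bits

Entropy H = −Σ p log₂ p ≈ 2.0571 bits.
Huffman merges: 1/25+1/10→7/50; 7/50+1/4→39/100; 27/100+17/50→61/100; 39/100+61/100→1. L = 107/50 ≈ 2.1400.
L − H = 2.1400 − 2.0571 = 0.083 bits.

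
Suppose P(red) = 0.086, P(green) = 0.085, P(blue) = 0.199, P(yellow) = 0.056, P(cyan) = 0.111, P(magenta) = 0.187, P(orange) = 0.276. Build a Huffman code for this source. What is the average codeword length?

2.666 bits/symbol

Repeatedly combine the two least-probable nodes; the expected code length is the sum of the merged weights.
merge 7/125 + 17/200 → 141/1000
merge 43/500 + 111/1000 → 197/1000
merge 141/1000 + 187/1000 → 41/125
merge 197/1000 + 199/1000 → 99/250
merge 69/250 + 41/125 → 151/250
merge 99/250 + 151/250 → 1
L = 141/1000 + 197/1000 + 41/125 + 99/250 + 151/250 + 1 = 1333/500 = 2.666 bits/symbol.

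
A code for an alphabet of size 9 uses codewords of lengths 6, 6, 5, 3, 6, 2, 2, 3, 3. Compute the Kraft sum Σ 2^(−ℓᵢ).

With common denominator 2^6 = 64: Σ 2^(−ℓᵢ) = 1/64 + 1/64 + 2/64 + 8/64 + 1/64 + 16/64 + 16/64 + 8/64 + 8/64 = 61/64 = 0.953125.

0.953125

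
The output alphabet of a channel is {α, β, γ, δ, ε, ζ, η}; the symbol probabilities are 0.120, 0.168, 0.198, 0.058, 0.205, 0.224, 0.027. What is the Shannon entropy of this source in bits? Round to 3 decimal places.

2.593 bits

H = −Σ pᵢ log₂ pᵢ.
−0.120·log₂(0.120) = 0.3671
−0.168·log₂(0.168) = 0.4323
−0.198·log₂(0.198) = 0.4626
−0.058·log₂(0.058) = 0.2383
−0.205·log₂(0.205) = 0.4687
−0.224·log₂(0.224) = 0.4835
−0.027·log₂(0.027) = 0.1407
Sum ≈ 2.5931 → 2.593 bits.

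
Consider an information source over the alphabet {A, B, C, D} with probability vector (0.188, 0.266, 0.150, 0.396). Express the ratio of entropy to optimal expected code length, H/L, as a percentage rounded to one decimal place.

Entropy H = −Σ p log₂ p ≈ 1.9013 bits.
Huffman merges: 3/20+47/250→169/500; 133/500+169/500→151/250; 99/250+151/250→1. L = 971/500 ≈ 1.9420.
Efficiency = H/L = 1.9013/1.9420 = 97.9%.

97.9%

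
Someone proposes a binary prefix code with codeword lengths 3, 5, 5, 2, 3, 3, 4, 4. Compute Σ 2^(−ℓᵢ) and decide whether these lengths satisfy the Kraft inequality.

0.8125; yes

With common denominator 2^5 = 32: Σ 2^(−ℓᵢ) = 4/32 + 1/32 + 1/32 + 8/32 + 4/32 + 4/32 + 2/32 + 2/32 = 26/32 = 0.8125.
Kraft's inequality requires Σ ≤ 1; here Σ = 0.8125 ≤ 1, so such a prefix code exists.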